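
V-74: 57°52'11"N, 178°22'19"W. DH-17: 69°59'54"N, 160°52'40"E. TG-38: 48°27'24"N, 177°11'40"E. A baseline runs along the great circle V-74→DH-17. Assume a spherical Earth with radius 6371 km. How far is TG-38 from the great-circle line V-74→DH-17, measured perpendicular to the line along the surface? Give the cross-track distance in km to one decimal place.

773.1 km

V-74: φ = +57.86972°, λ = -178.37194°
DH-17: φ = +69.99833°, λ = +160.87778°
TG-38: φ = +48.45667°, λ = +177.19444°
δ₁₃ = central angle V-74→TG-38 = 0.170621 rad  (haversine)
θ₁₃ = bearing V-74→TG-38 = 197.574°,  θ₁₂ = bearing V-74→DH-17 = 332.102°
dₓₜ = R·arcsin(sin δ₁₃ · sin(θ₁₃ − θ₁₂)) = 6371·arcsin(0.16979·sin(-134.528°)) = -773.095 km
|dₓₜ| = 773.095 km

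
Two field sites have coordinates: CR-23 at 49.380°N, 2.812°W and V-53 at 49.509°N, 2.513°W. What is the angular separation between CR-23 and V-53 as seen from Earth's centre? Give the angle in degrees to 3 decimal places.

0.233°

Δφ = 0.1290°,  Δλ = 0.2990°
a = sin²(Δφ/2) + cos φ₁ cos φ₂ sin²(Δλ/2) = 0.000004
c = 2·arcsin(√a) = 0.004072 rad = 0.2333°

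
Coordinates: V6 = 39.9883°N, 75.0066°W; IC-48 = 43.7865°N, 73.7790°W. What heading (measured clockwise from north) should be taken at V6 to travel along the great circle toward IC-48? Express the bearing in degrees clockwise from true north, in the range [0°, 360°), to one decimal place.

13.1°

Δλ = 1.2276°
y = sin Δλ · cos φ₂ = 0.015467
x = cos φ₁ sin φ₂ − sin φ₁ cos φ₂ cos Δλ = 0.066349
θ = atan2(y, x) = 13.1218° → 13.1218° (mod 360°)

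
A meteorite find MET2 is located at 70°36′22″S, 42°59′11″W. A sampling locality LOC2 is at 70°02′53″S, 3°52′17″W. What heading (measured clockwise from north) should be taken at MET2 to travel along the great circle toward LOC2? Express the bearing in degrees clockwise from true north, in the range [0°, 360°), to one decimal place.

106.2°

MET2: φ = -70.60611°, λ = -42.98639°
LOC2: φ = -70.04806°, λ = -3.87139°
Δλ = 39.1150°
y = sin Δλ · cos φ₂ = 0.215276
x = cos φ₁ sin φ₂ − sin φ₁ cos φ₂ cos Δλ = -0.062397
θ = atan2(y, x) = 106.1641° → 106.1641° (mod 360°)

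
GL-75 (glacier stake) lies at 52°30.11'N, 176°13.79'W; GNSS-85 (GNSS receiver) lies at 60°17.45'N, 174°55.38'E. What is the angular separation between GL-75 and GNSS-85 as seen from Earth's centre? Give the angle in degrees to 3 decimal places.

9.183°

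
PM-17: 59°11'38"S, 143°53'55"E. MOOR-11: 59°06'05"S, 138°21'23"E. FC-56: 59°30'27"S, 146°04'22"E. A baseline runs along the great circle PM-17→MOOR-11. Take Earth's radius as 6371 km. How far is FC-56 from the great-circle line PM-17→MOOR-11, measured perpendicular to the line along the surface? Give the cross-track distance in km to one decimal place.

38.0 km

PM-17: φ = -59.19389°, λ = +143.89861°
MOOR-11: φ = -59.10139°, λ = +138.35639°
FC-56: φ = -59.50750°, λ = +146.07278°
δ₁₃ = central angle PM-17→FC-56 = 0.020103 rad  (haversine)
θ₁₃ = bearing PM-17→FC-56 = 106.732°,  θ₁₂ = bearing PM-17→MOOR-11 = 269.483°
dₓₜ = R·arcsin(sin δ₁₃ · sin(θ₁₃ − θ₁₂)) = 6371·arcsin(0.02010·sin(-162.751°)) = -37.976 km
|dₓₜ| = 37.976 km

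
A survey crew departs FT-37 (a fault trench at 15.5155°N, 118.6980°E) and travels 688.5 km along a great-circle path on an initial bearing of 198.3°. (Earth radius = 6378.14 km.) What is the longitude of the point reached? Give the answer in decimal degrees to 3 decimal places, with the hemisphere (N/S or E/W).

δ = d/R = 688.5/6378.14 = 0.107947 rad
φ₂ = arcsin(sin φ₁ cos δ + cos φ₁ sin δ cos θ)
   = arcsin(0.26750·0.99418 + 0.96356·0.10774·-0.94943) = 9.63558°
λ₂ = λ₁ + atan2(sin θ sin δ cos φ₁, cos δ − sin φ₁ sin φ₂) = 116.73164°

116.732°E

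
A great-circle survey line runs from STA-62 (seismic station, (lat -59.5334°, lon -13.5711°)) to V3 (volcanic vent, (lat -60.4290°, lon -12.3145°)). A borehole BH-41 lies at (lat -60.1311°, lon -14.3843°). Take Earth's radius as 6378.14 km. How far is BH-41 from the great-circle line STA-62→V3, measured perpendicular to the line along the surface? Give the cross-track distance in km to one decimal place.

75.0 km

δ₁₃ = central angle STA-62→BH-41 = 0.012637 rad  (haversine)
θ₁₃ = bearing STA-62→BH-41 = 214.010°,  θ₁₂ = bearing STA-62→V3 = 145.476°
dₓₜ = R·arcsin(sin δ₁₃ · sin(θ₁₃ − θ₁₂)) = 6378.14·arcsin(0.01264·sin(68.534°)) = 75.009 km
|dₓₜ| = 75.009 km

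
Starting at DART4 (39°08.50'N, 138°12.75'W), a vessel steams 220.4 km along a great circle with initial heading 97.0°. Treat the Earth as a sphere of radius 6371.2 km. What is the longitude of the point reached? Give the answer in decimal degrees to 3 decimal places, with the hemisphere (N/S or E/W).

135.685°W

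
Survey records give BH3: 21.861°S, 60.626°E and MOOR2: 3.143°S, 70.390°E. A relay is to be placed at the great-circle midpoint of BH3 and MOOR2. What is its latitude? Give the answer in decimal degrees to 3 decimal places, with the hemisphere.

12.546°S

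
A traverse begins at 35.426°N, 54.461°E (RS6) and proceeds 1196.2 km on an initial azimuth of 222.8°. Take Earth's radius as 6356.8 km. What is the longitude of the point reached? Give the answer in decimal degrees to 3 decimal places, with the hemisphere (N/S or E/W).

δ = d/R = 1196.2/6356.8 = 0.188176 rad
φ₂ = arcsin(sin φ₁ cos δ + cos φ₁ sin δ cos θ)
   = arcsin(0.57965·0.98235 + 0.81486·0.18707·-0.73373) = 27.23056°
λ₂ = λ₁ + atan2(sin θ sin δ cos φ₁, cos δ − sin φ₁ sin φ₂) = 46.24278°

46.243°E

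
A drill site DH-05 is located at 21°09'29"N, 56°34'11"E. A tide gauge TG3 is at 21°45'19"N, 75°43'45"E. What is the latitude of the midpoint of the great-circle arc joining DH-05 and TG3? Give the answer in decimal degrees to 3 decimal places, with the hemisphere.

DH-05: φ = +21.15806°, λ = +56.56972°
TG3: φ = +21.75528°, λ = +75.72917°
Bx = cos φ₂ cos Δλ = 0.877330,  By = cos φ₂ sin Δλ = 0.304822
φₘ = atan2(sin φ₁ + sin φ₂, √((cos φ₁ + Bx)² + By²)) = 21.73200°
λₘ = λ₁ + atan2(By, cos φ₁ + Bx) = 66.12964°

21.732°N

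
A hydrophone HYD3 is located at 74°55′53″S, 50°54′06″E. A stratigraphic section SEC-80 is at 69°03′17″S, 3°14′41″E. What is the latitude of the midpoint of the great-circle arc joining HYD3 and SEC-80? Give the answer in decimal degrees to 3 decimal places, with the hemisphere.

HYD3: φ = -74.93139°, λ = +50.90167°
SEC-80: φ = -69.05472°, λ = +3.24472°
Bx = cos φ₂ cos Δλ = 0.240785,  By = cos φ₂ sin Δλ = -0.264220
φₘ = atan2(sin φ₁ + sin φ₂, √((cos φ₁ + Bx)² + By²)) = -73.40236°
λₘ = λ₁ + atan2(By, cos φ₁ + Bx) = 23.08387°

73.402°S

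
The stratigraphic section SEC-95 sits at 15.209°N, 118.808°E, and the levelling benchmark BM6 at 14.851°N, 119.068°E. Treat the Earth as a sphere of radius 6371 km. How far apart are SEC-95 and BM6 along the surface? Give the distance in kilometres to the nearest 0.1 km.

Δφ = -0.3580°,  Δλ = 0.2600°
a = sin²(Δφ/2) + cos φ₁ cos φ₂ sin²(Δλ/2) = 0.000015
c = 2·arcsin(√a) = 0.007632 rad = 0.4373°
d = R·c = 6371 × 0.007632 = 48.6 km

48.6 km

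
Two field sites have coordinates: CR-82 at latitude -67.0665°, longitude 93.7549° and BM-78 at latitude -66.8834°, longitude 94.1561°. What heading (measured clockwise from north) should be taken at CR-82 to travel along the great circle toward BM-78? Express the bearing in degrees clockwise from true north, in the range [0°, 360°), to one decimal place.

40.8°

Δλ = 0.4012°
y = sin Δλ · cos φ₂ = 0.002749
x = cos φ₁ sin φ₂ − sin φ₁ cos φ₂ cos Δλ = 0.003187
θ = atan2(y, x) = 40.7824° → 40.7824° (mod 360°)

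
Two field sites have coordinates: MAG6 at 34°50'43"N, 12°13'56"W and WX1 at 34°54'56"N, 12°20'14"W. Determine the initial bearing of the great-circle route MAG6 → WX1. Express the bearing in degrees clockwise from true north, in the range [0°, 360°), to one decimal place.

MAG6: φ = +34.84528°, λ = -12.23222°
WX1: φ = +34.91556°, λ = -12.33722°
Δλ = -0.1050°
y = sin Δλ · cos φ₂ = -0.001503
x = cos φ₁ sin φ₂ − sin φ₁ cos φ₂ cos Δλ = 0.001227
θ = atan2(y, x) = -50.7594° → 309.2406° (mod 360°)

309.2°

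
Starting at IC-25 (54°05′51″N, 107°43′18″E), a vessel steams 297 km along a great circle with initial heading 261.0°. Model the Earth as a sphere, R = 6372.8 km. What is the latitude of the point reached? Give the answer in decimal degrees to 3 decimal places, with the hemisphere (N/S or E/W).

53.597°N

IC-25: φ = +54.09750°, λ = +107.72167°
δ = d/R = 297/6372.8 = 0.046604 rad
φ₂ = arcsin(sin φ₁ cos δ + cos φ₁ sin δ cos θ)
   = arcsin(0.81002·0.99891 + 0.58641·0.04659·-0.15643) = 53.59702°
λ₂ = λ₁ + atan2(sin θ sin δ cos φ₁, cos δ − sin φ₁ sin φ₂) = 103.27479°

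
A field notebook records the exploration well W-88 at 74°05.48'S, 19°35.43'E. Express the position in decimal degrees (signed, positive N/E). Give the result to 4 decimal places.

lat: 74.0913° S → -74.0913°
lon: 19.5905° E → +19.5905°

-74.0913°, +19.5905°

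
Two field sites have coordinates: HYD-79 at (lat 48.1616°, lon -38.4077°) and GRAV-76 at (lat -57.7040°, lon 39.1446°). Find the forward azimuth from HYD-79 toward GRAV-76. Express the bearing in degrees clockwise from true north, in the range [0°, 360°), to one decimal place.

141.2°

Δλ = 77.5523°
y = sin Δλ · cos φ₂ = 0.521734
x = cos φ₁ sin φ₂ − sin φ₁ cos φ₂ cos Δλ = -0.649644
θ = atan2(y, x) = 141.2318° → 141.2318° (mod 360°)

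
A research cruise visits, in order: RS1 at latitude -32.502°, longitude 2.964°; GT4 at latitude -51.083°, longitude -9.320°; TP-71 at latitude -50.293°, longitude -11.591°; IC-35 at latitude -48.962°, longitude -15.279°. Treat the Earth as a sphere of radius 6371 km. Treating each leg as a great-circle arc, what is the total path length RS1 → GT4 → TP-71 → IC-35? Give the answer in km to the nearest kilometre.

RS1→GT4: c = 0.360433 rad, d = 2296.32 km
GT4→TP-71: c = 0.028646 rad, d = 182.50 km
TP-71→IC-35: c = 0.047721 rad, d = 304.03 km
Total = 2296.32 + 182.50 + 304.03 = 2782.85 km

2783 km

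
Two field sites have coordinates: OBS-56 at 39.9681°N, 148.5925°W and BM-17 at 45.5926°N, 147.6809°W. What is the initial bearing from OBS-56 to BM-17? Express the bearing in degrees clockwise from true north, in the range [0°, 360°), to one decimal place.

Δλ = 0.9116°
y = sin Δλ · cos φ₂ = 0.011133
x = cos φ₁ sin φ₂ − sin φ₁ cos φ₂ cos Δλ = 0.098065
θ = atan2(y, x) = 6.4768° → 6.4768° (mod 360°)

6.5°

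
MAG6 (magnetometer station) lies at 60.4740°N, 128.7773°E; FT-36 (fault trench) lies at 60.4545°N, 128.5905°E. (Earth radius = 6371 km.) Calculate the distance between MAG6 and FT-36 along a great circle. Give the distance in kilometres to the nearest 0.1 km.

10.5 km

Δφ = -0.0195°,  Δλ = -0.1868°
a = sin²(Δφ/2) + cos φ₁ cos φ₂ sin²(Δλ/2) = 0.000001
c = 2·arcsin(√a) = 0.001643 rad = 0.0941°
d = R·c = 6371 × 0.001643 = 10.5 km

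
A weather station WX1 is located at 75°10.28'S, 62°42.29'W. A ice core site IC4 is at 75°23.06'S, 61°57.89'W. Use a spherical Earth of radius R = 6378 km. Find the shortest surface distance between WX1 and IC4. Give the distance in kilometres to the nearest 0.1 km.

WX1: φ = -75.17133°, λ = -62.70483°
IC4: φ = -75.38433°, λ = -61.96483°
Δφ = -0.2130°,  Δλ = 0.7400°
a = sin²(Δφ/2) + cos φ₁ cos φ₂ sin²(Δλ/2) = 0.000006
c = 2·arcsin(√a) = 0.004959 rad = 0.2841°
d = R·c = 6378 × 0.004959 = 31.6 km

31.6 km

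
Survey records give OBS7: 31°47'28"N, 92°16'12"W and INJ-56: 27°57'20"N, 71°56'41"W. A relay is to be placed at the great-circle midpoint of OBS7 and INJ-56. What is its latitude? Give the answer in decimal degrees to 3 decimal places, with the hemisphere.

30.266°N

OBS7: φ = +31.79111°, λ = -92.27000°
INJ-56: φ = +27.95556°, λ = -71.94472°
Bx = cos φ₂ cos Δλ = 0.828313,  By = cos φ₂ sin Δλ = 0.306818
φₘ = atan2(sin φ₁ + sin φ₂, √((cos φ₁ + Bx)² + By²)) = 30.26606°
λₘ = λ₁ + atan2(By, cos φ₁ + Bx) = -81.90982°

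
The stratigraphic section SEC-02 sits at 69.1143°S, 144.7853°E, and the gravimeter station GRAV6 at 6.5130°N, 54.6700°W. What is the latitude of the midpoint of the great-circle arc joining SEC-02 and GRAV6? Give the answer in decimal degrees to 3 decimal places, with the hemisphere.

50.861°S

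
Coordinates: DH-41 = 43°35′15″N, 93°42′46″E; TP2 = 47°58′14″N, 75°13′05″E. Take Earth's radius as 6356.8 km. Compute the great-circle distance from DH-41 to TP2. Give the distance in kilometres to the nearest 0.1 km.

DH-41: φ = +43.58750°, λ = +93.71278°
TP2: φ = +47.97056°, λ = +75.21806°
Δφ = 4.3831°,  Δλ = -18.4947°
a = sin²(Δφ/2) + cos φ₁ cos φ₂ sin²(Δλ/2) = 0.013985
c = 2·arcsin(√a) = 0.237073 rad = 13.5833°
d = R·c = 6356.8 × 0.237073 = 1507.0 km

1507.0 km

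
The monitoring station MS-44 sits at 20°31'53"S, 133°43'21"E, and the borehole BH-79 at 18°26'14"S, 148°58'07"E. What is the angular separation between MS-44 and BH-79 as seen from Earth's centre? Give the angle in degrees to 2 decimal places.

14.52°

MS-44: φ = -20.53139°, λ = +133.72250°
BH-79: φ = -18.43722°, λ = +148.96861°
Δφ = 2.0942°,  Δλ = 15.2461°
a = sin²(Δφ/2) + cos φ₁ cos φ₂ sin²(Δλ/2) = 0.015968
c = 2·arcsin(√a) = 0.253404 rad = 14.5190°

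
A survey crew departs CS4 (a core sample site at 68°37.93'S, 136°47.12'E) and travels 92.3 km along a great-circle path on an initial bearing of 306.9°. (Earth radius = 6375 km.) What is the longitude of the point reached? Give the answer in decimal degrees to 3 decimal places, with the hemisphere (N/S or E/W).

CS4: φ = -68.63217°, λ = +136.78533°
δ = d/R = 92.3/6375 = 0.014478 rad
φ₂ = arcsin(sin φ₁ cos δ + cos φ₁ sin δ cos θ)
   = arcsin(-0.93126·0.99990 + 0.36435·0.01448·0.60042) = -68.12450°
λ₂ = λ₁ + atan2(sin θ sin δ cos φ₁, cos δ − sin φ₁ sin φ₂) = 135.00466°

135.005°E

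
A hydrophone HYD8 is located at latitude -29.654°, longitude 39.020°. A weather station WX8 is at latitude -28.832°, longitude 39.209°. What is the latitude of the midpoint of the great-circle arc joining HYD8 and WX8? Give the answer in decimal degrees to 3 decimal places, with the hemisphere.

29.243°S

Bx = cos φ₂ cos Δλ = 0.876033,  By = cos φ₂ sin Δλ = 0.002890
φₘ = atan2(sin φ₁ + sin φ₂, √((cos φ₁ + Bx)² + By²)) = -29.24303°
λₘ = λ₁ + atan2(By, cos φ₁ + Bx) = 39.11488°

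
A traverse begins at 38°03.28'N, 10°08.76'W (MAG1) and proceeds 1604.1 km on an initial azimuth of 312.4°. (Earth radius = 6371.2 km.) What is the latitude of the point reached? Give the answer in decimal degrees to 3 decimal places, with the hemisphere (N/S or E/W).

46.824°N

MAG1: φ = +38.05467°, λ = -10.14600°
δ = d/R = 1604.1/6371.2 = 0.251774 rad
φ₂ = arcsin(sin φ₁ cos δ + cos φ₁ sin δ cos θ)
   = arcsin(0.61641·0.96847 + 0.78742·0.24912·0.67430) = 46.82380°
λ₂ = λ₁ + atan2(sin θ sin δ cos φ₁, cos δ − sin φ₁ sin φ₂) = -25.74241°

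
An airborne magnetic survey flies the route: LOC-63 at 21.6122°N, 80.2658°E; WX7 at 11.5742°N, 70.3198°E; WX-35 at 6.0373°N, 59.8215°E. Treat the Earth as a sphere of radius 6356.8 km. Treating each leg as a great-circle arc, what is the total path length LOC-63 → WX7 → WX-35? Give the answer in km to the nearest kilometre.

LOC-63→WX7: c = 0.241401 rad, d = 1534.54 km
WX7→WX-35: c = 0.205172 rad, d = 1304.24 km
Total = 1534.54 + 1304.24 = 2838.78 km

2839 km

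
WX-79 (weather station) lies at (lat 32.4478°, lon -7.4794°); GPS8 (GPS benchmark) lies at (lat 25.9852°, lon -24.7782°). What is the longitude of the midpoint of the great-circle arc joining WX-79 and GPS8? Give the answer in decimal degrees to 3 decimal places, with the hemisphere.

Bx = cos φ₂ cos Δλ = 0.858247,  By = cos φ₂ sin Δλ = -0.267294
φₘ = atan2(sin φ₁ + sin φ₂, √((cos φ₁ + Bx)² + By²)) = 29.49624°
λₘ = λ₁ + atan2(By, cos φ₁ + Bx) = -16.40399°

16.404°W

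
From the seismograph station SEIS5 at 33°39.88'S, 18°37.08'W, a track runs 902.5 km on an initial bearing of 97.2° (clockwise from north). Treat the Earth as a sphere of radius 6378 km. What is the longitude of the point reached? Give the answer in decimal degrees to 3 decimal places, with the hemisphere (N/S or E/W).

8.867°W

SEIS5: φ = -33.66467°, λ = -18.61800°
δ = d/R = 902.5/6378 = 0.141502 rad
φ₂ = arcsin(sin φ₁ cos δ + cos φ₁ sin δ cos θ)
   = arcsin(-0.55433·0.99001 + 0.83230·0.14103·-0.12533) = -34.29836°
λ₂ = λ₁ + atan2(sin θ sin δ cos φ₁, cos δ − sin φ₁ sin φ₂) = -8.86686°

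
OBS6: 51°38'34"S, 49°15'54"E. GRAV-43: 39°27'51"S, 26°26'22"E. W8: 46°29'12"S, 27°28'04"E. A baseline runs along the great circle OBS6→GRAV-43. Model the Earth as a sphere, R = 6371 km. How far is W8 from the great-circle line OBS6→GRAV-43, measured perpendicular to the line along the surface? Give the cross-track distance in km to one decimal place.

OBS6: φ = -51.64278°, λ = +49.26500°
GRAV-43: φ = -39.46417°, λ = +26.43944°
W8: φ = -46.48667°, λ = +27.46778°
δ₁₃ = central angle OBS6→W8 = 0.263803 rad  (haversine)
θ₁₃ = bearing OBS6→W8 = 281.339°,  θ₁₂ = bearing OBS6→GRAV-43 = 298.639°
dₓₜ = R·arcsin(sin δ₁₃ · sin(θ₁₃ − θ₁₂)) = 6371·arcsin(0.26075·sin(-17.300°)) = -494.519 km
|dₓₜ| = 494.519 km

494.5 km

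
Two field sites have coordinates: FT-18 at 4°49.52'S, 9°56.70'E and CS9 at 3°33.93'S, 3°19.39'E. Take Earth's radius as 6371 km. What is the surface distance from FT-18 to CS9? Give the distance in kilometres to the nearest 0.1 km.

747.6 km

FT-18: φ = -4.82533°, λ = +9.94500°
CS9: φ = -3.56550°, λ = +3.32317°
Δφ = 1.2598°,  Δλ = -6.6218°
a = sin²(Δφ/2) + cos φ₁ cos φ₂ sin²(Δλ/2) = 0.003438
c = 2·arcsin(√a) = 0.117339 rad = 6.7230°
d = R·c = 6371 × 0.117339 = 747.6 km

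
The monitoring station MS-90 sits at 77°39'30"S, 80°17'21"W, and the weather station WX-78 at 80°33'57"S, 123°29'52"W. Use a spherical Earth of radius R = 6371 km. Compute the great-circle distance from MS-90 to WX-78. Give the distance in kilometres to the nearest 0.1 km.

936.6 km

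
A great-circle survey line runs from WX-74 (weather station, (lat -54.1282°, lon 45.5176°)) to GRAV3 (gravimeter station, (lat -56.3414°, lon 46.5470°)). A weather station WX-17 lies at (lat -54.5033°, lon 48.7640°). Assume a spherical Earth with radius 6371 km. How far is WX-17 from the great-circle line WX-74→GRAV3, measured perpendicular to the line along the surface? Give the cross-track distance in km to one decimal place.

191.3 km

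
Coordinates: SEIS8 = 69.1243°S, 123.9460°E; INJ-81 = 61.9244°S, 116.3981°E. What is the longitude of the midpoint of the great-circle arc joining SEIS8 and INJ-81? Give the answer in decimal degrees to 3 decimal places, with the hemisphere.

Bx = cos φ₂ cos Δλ = 0.466558,  By = cos φ₂ sin Δλ = -0.061820
φₘ = atan2(sin φ₁ + sin φ₂, √((cos φ₁ + Bx)² + By²)) = -65.57032°
λₘ = λ₁ + atan2(By, cos φ₁ + Bx) = 119.64972°

119.650°E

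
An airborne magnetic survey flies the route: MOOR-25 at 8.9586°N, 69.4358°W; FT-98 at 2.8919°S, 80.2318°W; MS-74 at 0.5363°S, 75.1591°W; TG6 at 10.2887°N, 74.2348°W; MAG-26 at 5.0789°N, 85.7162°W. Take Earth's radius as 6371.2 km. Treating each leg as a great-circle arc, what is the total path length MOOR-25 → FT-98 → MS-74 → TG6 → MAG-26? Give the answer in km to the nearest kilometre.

MOOR-25→FT-98: c = 0.279385 rad, d = 1780.02 km
FT-98→MS-74: c = 0.097574 rad, d = 621.66 km
MS-74→TG6: c = 0.189612 rad, d = 1208.06 km
TG6→MAG-26: c = 0.218345 rad, d = 1391.12 km
Total = 1780.02 + 621.66 + 1208.06 + 1391.12 = 5000.86 km

5001 km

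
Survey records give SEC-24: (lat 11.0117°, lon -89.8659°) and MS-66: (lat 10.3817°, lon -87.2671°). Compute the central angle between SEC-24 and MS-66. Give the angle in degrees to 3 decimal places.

Δφ = -0.6300°,  Δλ = 2.5988°
a = sin²(Δφ/2) + cos φ₁ cos φ₂ sin²(Δλ/2) = 0.000527
c = 2·arcsin(√a) = 0.045905 rad = 2.6302°

2.630°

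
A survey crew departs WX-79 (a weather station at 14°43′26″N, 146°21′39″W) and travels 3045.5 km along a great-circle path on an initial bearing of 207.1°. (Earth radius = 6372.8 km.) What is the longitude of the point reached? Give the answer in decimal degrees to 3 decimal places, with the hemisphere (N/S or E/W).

158.636°W

WX-79: φ = +14.72389°, λ = -146.36083°
δ = d/R = 3045.5/6372.8 = 0.477890 rad
φ₂ = arcsin(sin φ₁ cos δ + cos φ₁ sin δ cos θ)
   = arcsin(0.25416·0.88797 + 0.96716·0.45991·-0.89021) = -9.80432°
λ₂ = λ₁ + atan2(sin θ sin δ cos φ₁, cos δ − sin φ₁ sin φ₂) = -158.63639°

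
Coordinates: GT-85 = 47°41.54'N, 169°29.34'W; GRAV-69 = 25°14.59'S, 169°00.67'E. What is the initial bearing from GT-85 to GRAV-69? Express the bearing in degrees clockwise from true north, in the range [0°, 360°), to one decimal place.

200.0°

GT-85: φ = +47.69233°, λ = -169.48900°
GRAV-69: φ = -25.24317°, λ = +169.01117°
Δλ = -21.4998°
y = sin Δλ · cos φ₂ = -0.331500
x = cos φ₁ sin φ₂ − sin φ₁ cos φ₂ cos Δλ = -0.909431
θ = atan2(y, x) = -159.9725° → 200.0275° (mod 360°)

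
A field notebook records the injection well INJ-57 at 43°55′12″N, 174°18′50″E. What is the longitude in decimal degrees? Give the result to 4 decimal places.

174.3139°E

174° + 18′/60 + 50″/3600 = 174 + 0.30000 + 0.01389 = 174.3139°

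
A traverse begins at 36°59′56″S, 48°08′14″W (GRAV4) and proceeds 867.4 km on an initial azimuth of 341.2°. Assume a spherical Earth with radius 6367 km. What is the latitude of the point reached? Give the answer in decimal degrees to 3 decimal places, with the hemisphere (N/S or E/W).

GRAV4: φ = -36.99889°, λ = -48.13722°
δ = d/R = 867.4/6367 = 0.136234 rad
φ₂ = arcsin(sin φ₁ cos δ + cos φ₁ sin δ cos θ)
   = arcsin(-0.60180·0.99073 + 0.79865·0.13581·0.94665) = -29.57378°
λ₂ = λ₁ + atan2(sin θ sin δ cos φ₁, cos δ − sin φ₁ sin φ₂) = -51.02179°

29.574°S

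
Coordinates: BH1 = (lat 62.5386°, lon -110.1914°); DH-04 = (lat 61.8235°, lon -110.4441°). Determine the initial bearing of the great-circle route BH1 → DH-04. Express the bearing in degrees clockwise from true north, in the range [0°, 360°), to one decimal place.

189.5°

Δλ = -0.2527°
y = sin Δλ · cos φ₂ = -0.002083
x = cos φ₁ sin φ₂ − sin φ₁ cos φ₂ cos Δλ = -0.012476
θ = atan2(y, x) = -170.5236° → 189.4764° (mod 360°)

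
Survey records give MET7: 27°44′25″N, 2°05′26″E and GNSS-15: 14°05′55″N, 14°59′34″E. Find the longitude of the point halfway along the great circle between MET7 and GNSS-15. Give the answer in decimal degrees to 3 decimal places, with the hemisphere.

MET7: φ = +27.74028°, λ = +2.09056°
GNSS-15: φ = +14.09861°, λ = +14.99278°
Bx = cos φ₂ cos Δλ = 0.945391,  By = cos φ₂ sin Δλ = 0.216562
φₘ = atan2(sin φ₁ + sin φ₂, √((cos φ₁ + Bx)² + By²)) = 21.04086°
λₘ = λ₁ + atan2(By, cos φ₁ + Bx) = 8.83787°

8.838°E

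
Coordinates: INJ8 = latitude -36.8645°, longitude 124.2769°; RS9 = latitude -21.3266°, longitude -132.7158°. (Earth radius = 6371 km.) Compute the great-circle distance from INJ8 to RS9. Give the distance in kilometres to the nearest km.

9686 km

Δφ = 15.5379°,  Δλ = 103.0073°
a = sin²(Δφ/2) + cos φ₁ cos φ₂ sin²(Δλ/2) = 0.474780
c = 2·arcsin(√a) = 1.520334 rad = 87.1087°
d = R·c = 6371 × 1.520334 = 9686.0 km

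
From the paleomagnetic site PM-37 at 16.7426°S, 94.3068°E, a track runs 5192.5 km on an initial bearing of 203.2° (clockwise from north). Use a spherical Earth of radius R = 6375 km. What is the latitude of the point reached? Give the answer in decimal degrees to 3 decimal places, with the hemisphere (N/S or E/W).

56.920°S

δ = d/R = 5192.5/6375 = 0.814510 rad
φ₂ = arcsin(sin φ₁ cos δ + cos φ₁ sin δ cos θ)
   = arcsin(-0.28807·0.68623 + 0.95761·0.72739·-0.91914) = -56.92010°
λ₂ = λ₁ + atan2(sin θ sin δ cos φ₁, cos δ − sin φ₁ sin φ₂) = 62.63857°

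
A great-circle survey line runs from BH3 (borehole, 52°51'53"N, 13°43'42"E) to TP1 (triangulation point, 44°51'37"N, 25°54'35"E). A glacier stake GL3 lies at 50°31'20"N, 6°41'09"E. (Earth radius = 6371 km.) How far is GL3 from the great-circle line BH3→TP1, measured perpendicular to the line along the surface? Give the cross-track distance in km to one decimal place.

BH3: φ = +52.86472°, λ = +13.72833°
TP1: φ = +44.86028°, λ = +25.90972°
GL3: φ = +50.52222°, λ = +6.68583°
δ₁₃ = central angle BH3→GL3 = 0.086414 rad  (haversine)
θ₁₃ = bearing BH3→GL3 = 244.579°,  θ₁₂ = bearing BH3→TP1 = 130.229°
dₓₜ = R·arcsin(sin δ₁₃ · sin(θ₁₃ − θ₁₂)) = 6371·arcsin(0.08631·sin(114.349°)) = 501.467 km
|dₓₜ| = 501.467 km

501.5 km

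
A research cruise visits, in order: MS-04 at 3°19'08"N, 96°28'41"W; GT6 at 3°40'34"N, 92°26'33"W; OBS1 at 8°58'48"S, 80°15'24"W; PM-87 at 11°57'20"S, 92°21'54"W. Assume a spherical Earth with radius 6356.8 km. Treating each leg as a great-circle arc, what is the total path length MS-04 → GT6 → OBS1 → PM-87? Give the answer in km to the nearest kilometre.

3756 km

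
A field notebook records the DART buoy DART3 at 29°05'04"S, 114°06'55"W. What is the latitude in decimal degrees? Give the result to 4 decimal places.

29.0844°S

29° + 5′/60 + 4″/3600 = 29 + 0.08333 + 0.00111 = 29.0844°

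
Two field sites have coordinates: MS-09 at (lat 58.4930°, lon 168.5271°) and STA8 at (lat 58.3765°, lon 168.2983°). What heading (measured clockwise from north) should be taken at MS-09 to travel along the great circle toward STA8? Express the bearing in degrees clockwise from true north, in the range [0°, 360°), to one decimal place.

225.9°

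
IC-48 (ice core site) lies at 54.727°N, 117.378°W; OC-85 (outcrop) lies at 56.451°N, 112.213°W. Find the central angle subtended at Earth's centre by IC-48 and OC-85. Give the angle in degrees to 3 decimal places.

Δφ = 1.7240°,  Δλ = 5.1650°
a = sin²(Δφ/2) + cos φ₁ cos φ₂ sin²(Δλ/2) = 0.000874
c = 2·arcsin(√a) = 0.059144 rad = 3.3887°

3.389°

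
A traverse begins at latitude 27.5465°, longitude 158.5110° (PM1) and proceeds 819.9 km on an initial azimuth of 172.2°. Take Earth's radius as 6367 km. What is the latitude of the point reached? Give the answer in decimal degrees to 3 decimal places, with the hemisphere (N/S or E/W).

20.233°N

δ = d/R = 819.9/6367 = 0.128773 rad
φ₂ = arcsin(sin φ₁ cos δ + cos φ₁ sin δ cos θ)
   = arcsin(0.46247·0.99172 + 0.88664·0.12842·-0.99075) = 20.23264°
λ₂ = λ₁ + atan2(sin θ sin δ cos φ₁, cos δ − sin φ₁ sin φ₂) = 159.57530°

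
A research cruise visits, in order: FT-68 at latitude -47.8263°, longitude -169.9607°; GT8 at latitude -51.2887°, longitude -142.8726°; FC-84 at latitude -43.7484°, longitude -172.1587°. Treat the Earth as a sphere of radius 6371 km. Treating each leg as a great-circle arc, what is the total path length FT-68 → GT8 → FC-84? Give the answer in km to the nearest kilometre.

4314 km

FT-68→GT8: c = 0.310709 rad, d = 1979.53 km
GT8→FC-84: c = 0.366435 rad, d = 2334.56 km
Total = 1979.53 + 2334.56 = 4314.09 km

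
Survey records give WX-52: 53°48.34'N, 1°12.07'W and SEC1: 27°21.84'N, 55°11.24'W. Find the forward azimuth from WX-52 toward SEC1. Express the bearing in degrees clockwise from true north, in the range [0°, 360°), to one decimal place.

258.2°

WX-52: φ = +53.80567°, λ = -1.20117°
SEC1: φ = +27.36400°, λ = -55.18733°
Δλ = -53.9862°
y = sin Δλ · cos φ₂ = -0.718365
x = cos φ₁ sin φ₂ − sin φ₁ cos φ₂ cos Δλ = -0.149985
θ = atan2(y, x) = -101.7932° → 258.2068° (mod 360°)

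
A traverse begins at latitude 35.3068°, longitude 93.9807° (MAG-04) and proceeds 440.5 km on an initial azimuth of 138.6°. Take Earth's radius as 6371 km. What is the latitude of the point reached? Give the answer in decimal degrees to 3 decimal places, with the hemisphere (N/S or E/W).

δ = d/R = 440.5/6371 = 0.069141 rad
φ₂ = arcsin(sin φ₁ cos δ + cos φ₁ sin δ cos θ)
   = arcsin(0.57795·0.99761 + 0.81607·0.06909·-0.75011) = 32.29529°
λ₂ = λ₁ + atan2(sin θ sin δ cos φ₁, cos δ − sin φ₁ sin φ₂) = 97.07897°

32.295°N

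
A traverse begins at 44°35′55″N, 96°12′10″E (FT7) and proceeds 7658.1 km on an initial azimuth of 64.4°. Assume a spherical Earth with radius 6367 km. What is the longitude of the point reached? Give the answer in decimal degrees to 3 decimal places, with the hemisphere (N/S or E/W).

171.966°W

FT7: φ = +44.59861°, λ = +96.20278°
δ = d/R = 7658.1/6367 = 1.202780 rad
φ₂ = arcsin(sin φ₁ cos δ + cos φ₁ sin δ cos θ)
   = arcsin(0.70214·0.35977 + 0.71204·0.93304·0.43209) = 32.66101°
λ₂ = λ₁ + atan2(sin θ sin δ cos φ₁, cos δ − sin φ₁ sin φ₂) = -171.96612°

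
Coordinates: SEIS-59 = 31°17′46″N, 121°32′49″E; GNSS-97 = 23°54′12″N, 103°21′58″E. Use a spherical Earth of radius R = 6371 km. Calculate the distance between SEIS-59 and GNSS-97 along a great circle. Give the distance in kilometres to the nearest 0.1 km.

SEIS-59: φ = +31.29611°, λ = +121.54694°
GNSS-97: φ = +23.90333°, λ = +103.36611°
Δφ = -7.3928°,  Δλ = -18.1808°
a = sin²(Δφ/2) + cos φ₁ cos φ₂ sin²(Δλ/2) = 0.023657
c = 2·arcsin(√a) = 0.308840 rad = 17.6952°
d = R·c = 6371 × 0.308840 = 1967.6 km

1967.6 km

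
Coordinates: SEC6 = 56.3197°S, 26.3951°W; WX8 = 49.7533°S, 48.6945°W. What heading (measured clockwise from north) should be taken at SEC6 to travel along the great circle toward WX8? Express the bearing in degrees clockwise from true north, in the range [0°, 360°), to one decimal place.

286.8°

Δλ = -22.2994°
y = sin Δλ · cos φ₂ = -0.245153
x = cos φ₁ sin φ₂ − sin φ₁ cos φ₂ cos Δλ = 0.074147
θ = atan2(y, x) = -73.1719° → 286.8281° (mod 360°)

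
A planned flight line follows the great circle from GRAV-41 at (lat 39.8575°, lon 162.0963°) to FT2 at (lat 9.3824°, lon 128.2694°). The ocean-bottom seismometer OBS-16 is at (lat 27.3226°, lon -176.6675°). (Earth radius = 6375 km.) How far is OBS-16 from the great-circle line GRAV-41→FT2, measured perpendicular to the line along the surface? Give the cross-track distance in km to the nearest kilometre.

δ₁₃ = central angle GRAV-41→OBS-16 = 0.376784 rad  (haversine)
θ₁₃ = bearing GRAV-41→OBS-16 = 118.999°,  θ₁₂ = bearing GRAV-41→FT2 = 233.926°
dₓₜ = R·arcsin(sin δ₁₃ · sin(θ₁₃ − θ₁₂)) = 6375·arcsin(0.36793·sin(-114.927°)) = -2168.646 km
|dₓₜ| = 2168.646 km

2169 km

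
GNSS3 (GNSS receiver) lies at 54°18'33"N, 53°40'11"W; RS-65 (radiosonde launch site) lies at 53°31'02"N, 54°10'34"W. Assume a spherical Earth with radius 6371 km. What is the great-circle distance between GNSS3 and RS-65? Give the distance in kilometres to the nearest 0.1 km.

GNSS3: φ = +54.30917°, λ = -53.66972°
RS-65: φ = +53.51722°, λ = -54.17611°
Δφ = -0.7919°,  Δλ = -0.5064°
a = sin²(Δφ/2) + cos φ₁ cos φ₂ sin²(Δλ/2) = 0.000055
c = 2·arcsin(√a) = 0.014770 rad = 0.8462°
d = R·c = 6371 × 0.014770 = 94.1 km

94.1 km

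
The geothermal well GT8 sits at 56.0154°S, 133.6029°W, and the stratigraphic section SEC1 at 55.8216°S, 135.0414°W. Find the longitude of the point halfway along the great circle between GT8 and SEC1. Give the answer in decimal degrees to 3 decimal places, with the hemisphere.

134.324°W

Bx = cos φ₂ cos Δλ = 0.561594,  By = cos φ₂ sin Δλ = -0.014103
φₘ = atan2(sin φ₁ + sin φ₂, √((cos φ₁ + Bx)² + By²)) = -55.92060°
λₘ = λ₁ + atan2(By, cos φ₁ + Bx) = -134.32395°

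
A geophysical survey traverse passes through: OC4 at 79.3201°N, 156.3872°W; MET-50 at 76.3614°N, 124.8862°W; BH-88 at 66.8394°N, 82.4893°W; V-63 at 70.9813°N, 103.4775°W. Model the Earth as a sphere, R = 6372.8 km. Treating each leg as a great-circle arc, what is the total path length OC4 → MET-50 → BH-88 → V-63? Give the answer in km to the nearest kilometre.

OC4→MET-50: c = 0.124763 rad, d = 795.09 km
MET-50→BH-88: c = 0.276673 rad, d = 1763.18 km
BH-88→V-63: c = 0.149238 rad, d = 951.06 km
Total = 795.09 + 1763.18 + 951.06 = 3509.33 km

3509 km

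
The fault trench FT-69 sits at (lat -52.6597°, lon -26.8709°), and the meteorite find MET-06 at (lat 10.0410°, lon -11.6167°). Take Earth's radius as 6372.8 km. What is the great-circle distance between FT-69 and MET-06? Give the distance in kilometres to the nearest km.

7124 km

Δφ = 62.7007°,  Δλ = 15.2542°
a = sin²(Δφ/2) + cos φ₁ cos φ₂ sin²(Δλ/2) = 0.281202
c = 2·arcsin(√a) = 1.117873 rad = 64.0494°
d = R·c = 6372.8 × 1.117873 = 7124.0 km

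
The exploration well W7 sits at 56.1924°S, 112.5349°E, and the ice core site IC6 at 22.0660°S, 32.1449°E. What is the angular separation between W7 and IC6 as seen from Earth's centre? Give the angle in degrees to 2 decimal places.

66.53°

Δφ = 34.1264°,  Δλ = -80.3900°
a = sin²(Δφ/2) + cos φ₁ cos φ₂ sin²(Δλ/2) = 0.300883
c = 2·arcsin(√a) = 1.161205 rad = 66.5321°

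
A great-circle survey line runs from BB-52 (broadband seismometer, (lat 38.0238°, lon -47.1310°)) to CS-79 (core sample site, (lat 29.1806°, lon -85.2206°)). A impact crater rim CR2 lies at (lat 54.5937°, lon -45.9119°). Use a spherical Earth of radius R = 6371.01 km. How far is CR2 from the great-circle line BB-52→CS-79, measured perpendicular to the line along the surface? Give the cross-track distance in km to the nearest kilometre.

δ₁₃ = central angle BB-52→CR2 = 0.289561 rad  (haversine)
θ₁₃ = bearing BB-52→CR2 = 2.474°,  θ₁₂ = bearing BB-52→CS-79 = 265.837°
dₓₜ = R·arcsin(sin δ₁₃ · sin(θ₁₃ − θ₁₂)) = 6371.01·arcsin(0.28553·sin(-263.363°)) = 1832.080 km
|dₓₜ| = 1832.080 km

1832 km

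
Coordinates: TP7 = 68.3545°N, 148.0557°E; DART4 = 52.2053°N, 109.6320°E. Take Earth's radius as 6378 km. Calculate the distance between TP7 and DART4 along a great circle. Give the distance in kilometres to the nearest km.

Δφ = -16.1492°,  Δλ = -38.4237°
a = sin²(Δφ/2) + cos φ₁ cos φ₂ sin²(Δλ/2) = 0.044207
c = 2·arcsin(√a) = 0.423670 rad = 24.2745°
d = R·c = 6378 × 0.423670 = 2702.2 km

2702 km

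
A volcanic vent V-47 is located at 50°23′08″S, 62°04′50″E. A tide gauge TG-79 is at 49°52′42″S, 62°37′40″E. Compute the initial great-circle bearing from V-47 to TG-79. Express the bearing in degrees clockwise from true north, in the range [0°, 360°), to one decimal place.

34.9°

V-47: φ = -50.38556°, λ = +62.08056°
TG-79: φ = -49.87833°, λ = +62.62778°
Δλ = 0.5472°
y = sin Δλ · cos φ₂ = 0.006155
x = cos φ₁ sin φ₂ − sin φ₁ cos φ₂ cos Δλ = 0.008830
θ = atan2(y, x) = 34.8770° → 34.8770° (mod 360°)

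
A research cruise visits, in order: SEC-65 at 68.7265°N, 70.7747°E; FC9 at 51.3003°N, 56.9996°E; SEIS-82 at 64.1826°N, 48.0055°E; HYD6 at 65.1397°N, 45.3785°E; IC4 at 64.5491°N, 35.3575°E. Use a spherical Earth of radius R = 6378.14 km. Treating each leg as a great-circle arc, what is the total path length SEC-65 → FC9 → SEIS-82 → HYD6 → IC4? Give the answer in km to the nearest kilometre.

SEC-65→FC9: c = 0.325225 rad, d = 2074.33 km
FC9→SEIS-82: c = 0.239393 rad, d = 1526.88 km
SEIS-82→HYD6: c = 0.025766 rad, d = 164.34 km
HYD6→IC4: c = 0.074975 rad, d = 478.20 km
Total = 2074.33 + 1526.88 + 164.34 + 478.20 = 4243.76 km

4244 km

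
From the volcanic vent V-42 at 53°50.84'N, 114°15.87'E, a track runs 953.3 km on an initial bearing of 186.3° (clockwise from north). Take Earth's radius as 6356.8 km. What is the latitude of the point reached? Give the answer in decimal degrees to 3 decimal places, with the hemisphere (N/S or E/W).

V-42: φ = +53.84733°, λ = +114.26450°
δ = d/R = 953.3/6356.8 = 0.149965 rad
φ₂ = arcsin(sin φ₁ cos δ + cos φ₁ sin δ cos θ)
   = arcsin(0.80745·0.98878 + 0.58994·0.14940·-0.99396) = 45.29829°
λ₂ = λ₁ + atan2(sin θ sin δ cos φ₁, cos δ − sin φ₁ sin φ₂) = 112.92897°

45.298°N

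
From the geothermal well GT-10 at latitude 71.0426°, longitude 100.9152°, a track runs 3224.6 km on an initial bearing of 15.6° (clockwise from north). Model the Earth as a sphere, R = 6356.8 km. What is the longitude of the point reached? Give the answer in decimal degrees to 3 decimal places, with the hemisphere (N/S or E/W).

118.570°W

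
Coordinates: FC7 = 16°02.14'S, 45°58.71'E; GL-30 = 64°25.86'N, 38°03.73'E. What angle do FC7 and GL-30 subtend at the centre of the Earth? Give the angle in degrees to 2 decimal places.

80.70°

FC7: φ = -16.03567°, λ = +45.97850°
GL-30: φ = +64.43100°, λ = +38.06217°
Δφ = 80.4667°,  Δλ = -7.9163°
a = sin²(Δφ/2) + cos φ₁ cos φ₂ sin²(Δλ/2) = 0.419166
c = 2·arcsin(√a) = 1.408415 rad = 80.6963°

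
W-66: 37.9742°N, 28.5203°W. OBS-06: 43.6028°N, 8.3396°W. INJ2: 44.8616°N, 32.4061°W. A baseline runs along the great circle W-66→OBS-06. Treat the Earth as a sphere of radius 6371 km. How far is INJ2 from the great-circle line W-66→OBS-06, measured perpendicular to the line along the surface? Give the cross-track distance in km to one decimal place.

δ₁₃ = central angle W-66→INJ2 = 0.130482 rad  (haversine)
θ₁₃ = bearing W-66→INJ2 = 338.335°,  θ₁₂ = bearing W-66→OBS-06 = 63.339°
dₓₜ = R·arcsin(sin δ₁₃ · sin(θ₁₃ − θ₁₂)) = 6371·arcsin(0.13011·sin(274.996°)) = -828.127 km
|dₓₜ| = 828.127 km

828.1 km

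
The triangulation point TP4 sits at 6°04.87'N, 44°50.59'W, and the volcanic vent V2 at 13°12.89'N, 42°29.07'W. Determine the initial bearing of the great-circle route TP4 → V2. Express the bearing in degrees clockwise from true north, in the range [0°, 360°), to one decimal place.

TP4: φ = +6.08117°, λ = -44.84317°
V2: φ = +13.21483°, λ = -42.48450°
Δλ = 2.3587°
y = sin Δλ · cos φ₂ = 0.040065
x = cos φ₁ sin φ₂ − sin φ₁ cos φ₂ cos Δλ = 0.124272
θ = atan2(y, x) = 17.8692° → 17.8692° (mod 360°)

17.9°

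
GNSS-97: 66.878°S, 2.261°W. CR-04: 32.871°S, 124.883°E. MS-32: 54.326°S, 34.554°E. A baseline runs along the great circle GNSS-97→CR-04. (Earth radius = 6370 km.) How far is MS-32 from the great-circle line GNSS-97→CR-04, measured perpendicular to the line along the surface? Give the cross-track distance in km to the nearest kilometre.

δ₁₃ = central angle GNSS-97→MS-32 = 0.375213 rad  (haversine)
θ₁₃ = bearing GNSS-97→MS-32 = 72.472°,  θ₁₂ = bearing GNSS-97→CR-04 = 135.426°
dₓₜ = R·arcsin(sin δ₁₃ · sin(θ₁₃ − θ₁₂)) = 6370·arcsin(0.36647·sin(-62.954°)) = -2117.941 km
|dₓₜ| = 2117.941 km

2118 km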